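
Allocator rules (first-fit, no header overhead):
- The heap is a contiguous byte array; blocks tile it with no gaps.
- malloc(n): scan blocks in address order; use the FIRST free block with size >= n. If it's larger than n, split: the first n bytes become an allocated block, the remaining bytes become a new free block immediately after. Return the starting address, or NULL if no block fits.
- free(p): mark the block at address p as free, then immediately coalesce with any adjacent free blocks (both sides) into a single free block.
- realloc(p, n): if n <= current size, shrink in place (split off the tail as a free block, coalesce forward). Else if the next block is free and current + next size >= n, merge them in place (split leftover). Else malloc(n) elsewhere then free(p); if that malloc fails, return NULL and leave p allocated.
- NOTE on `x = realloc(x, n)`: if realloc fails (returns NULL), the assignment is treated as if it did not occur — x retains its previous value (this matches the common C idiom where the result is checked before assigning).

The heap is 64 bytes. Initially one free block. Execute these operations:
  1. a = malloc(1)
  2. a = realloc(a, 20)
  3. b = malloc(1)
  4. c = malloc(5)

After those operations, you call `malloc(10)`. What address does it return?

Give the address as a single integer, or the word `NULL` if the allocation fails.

Answer: 26

Derivation:
Op 1: a = malloc(1) -> a = 0; heap: [0-0 ALLOC][1-63 FREE]
Op 2: a = realloc(a, 20) -> a = 0; heap: [0-19 ALLOC][20-63 FREE]
Op 3: b = malloc(1) -> b = 20; heap: [0-19 ALLOC][20-20 ALLOC][21-63 FREE]
Op 4: c = malloc(5) -> c = 21; heap: [0-19 ALLOC][20-20 ALLOC][21-25 ALLOC][26-63 FREE]
malloc(10): first-fit scan over [0-19 ALLOC][20-20 ALLOC][21-25 ALLOC][26-63 FREE] -> 26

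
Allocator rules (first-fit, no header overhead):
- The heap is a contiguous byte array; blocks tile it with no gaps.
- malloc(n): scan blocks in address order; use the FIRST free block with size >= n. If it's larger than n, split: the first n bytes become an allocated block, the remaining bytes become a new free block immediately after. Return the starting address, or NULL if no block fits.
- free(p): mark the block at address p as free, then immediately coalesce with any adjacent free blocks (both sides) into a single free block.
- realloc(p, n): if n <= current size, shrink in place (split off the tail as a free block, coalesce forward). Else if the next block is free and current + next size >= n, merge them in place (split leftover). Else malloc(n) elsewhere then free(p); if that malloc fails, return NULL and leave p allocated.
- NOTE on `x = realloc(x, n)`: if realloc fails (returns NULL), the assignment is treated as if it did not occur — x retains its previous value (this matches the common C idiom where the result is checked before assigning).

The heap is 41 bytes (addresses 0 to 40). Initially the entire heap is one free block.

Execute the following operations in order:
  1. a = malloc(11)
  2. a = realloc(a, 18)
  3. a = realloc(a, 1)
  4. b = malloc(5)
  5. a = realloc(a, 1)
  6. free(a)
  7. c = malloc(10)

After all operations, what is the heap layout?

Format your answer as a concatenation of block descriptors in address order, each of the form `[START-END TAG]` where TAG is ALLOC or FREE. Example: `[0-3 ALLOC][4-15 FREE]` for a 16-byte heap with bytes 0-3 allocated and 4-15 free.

Answer: [0-0 FREE][1-5 ALLOC][6-15 ALLOC][16-40 FREE]

Derivation:
Op 1: a = malloc(11) -> a = 0; heap: [0-10 ALLOC][11-40 FREE]
Op 2: a = realloc(a, 18) -> a = 0; heap: [0-17 ALLOC][18-40 FREE]
Op 3: a = realloc(a, 1) -> a = 0; heap: [0-0 ALLOC][1-40 FREE]
Op 4: b = malloc(5) -> b = 1; heap: [0-0 ALLOC][1-5 ALLOC][6-40 FREE]
Op 5: a = realloc(a, 1) -> a = 0; heap: [0-0 ALLOC][1-5 ALLOC][6-40 FREE]
Op 6: free(a) -> (freed a); heap: [0-0 FREE][1-5 ALLOC][6-40 FREE]
Op 7: c = malloc(10) -> c = 6; heap: [0-0 FREE][1-5 ALLOC][6-15 ALLOC][16-40 FREE]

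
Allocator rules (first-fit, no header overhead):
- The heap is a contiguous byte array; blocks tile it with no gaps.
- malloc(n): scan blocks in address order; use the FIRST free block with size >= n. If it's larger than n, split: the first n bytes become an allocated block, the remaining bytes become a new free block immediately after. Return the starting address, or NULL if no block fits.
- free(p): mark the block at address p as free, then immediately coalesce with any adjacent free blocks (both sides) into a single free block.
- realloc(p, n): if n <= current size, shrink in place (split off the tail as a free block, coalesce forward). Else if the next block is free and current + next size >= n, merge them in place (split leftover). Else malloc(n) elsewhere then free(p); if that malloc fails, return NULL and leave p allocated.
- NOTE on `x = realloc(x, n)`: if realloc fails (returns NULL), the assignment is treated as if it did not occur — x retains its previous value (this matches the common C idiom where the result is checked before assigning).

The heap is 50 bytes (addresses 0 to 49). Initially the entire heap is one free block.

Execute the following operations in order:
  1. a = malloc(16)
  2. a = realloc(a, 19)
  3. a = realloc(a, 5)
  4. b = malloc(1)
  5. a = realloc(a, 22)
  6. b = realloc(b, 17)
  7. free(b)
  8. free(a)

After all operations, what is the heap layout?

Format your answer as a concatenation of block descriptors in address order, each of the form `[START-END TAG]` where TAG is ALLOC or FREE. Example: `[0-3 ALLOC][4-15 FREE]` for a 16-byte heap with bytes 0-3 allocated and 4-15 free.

Answer: [0-49 FREE]

Derivation:
Op 1: a = malloc(16) -> a = 0; heap: [0-15 ALLOC][16-49 FREE]
Op 2: a = realloc(a, 19) -> a = 0; heap: [0-18 ALLOC][19-49 FREE]
Op 3: a = realloc(a, 5) -> a = 0; heap: [0-4 ALLOC][5-49 FREE]
Op 4: b = malloc(1) -> b = 5; heap: [0-4 ALLOC][5-5 ALLOC][6-49 FREE]
Op 5: a = realloc(a, 22) -> a = 6; heap: [0-4 FREE][5-5 ALLOC][6-27 ALLOC][28-49 FREE]
Op 6: b = realloc(b, 17) -> b = 28; heap: [0-5 FREE][6-27 ALLOC][28-44 ALLOC][45-49 FREE]
Op 7: free(b) -> (freed b); heap: [0-5 FREE][6-27 ALLOC][28-49 FREE]
Op 8: free(a) -> (freed a); heap: [0-49 FREE]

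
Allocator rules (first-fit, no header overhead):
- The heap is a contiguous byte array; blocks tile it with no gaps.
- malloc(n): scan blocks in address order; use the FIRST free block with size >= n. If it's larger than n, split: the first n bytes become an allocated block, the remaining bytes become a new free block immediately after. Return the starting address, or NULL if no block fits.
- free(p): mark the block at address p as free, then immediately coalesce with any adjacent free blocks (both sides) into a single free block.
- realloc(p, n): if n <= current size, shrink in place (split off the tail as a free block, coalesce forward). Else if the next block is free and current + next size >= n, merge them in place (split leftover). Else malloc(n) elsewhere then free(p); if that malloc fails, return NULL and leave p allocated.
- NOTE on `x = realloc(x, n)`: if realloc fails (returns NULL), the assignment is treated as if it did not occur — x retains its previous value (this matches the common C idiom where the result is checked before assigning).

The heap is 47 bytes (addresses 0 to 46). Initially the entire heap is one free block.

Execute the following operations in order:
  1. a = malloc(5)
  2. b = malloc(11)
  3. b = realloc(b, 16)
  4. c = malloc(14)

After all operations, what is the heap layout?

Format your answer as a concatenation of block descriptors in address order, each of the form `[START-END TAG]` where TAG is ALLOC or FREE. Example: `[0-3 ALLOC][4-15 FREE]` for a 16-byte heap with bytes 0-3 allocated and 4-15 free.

Op 1: a = malloc(5) -> a = 0; heap: [0-4 ALLOC][5-46 FREE]
Op 2: b = malloc(11) -> b = 5; heap: [0-4 ALLOC][5-15 ALLOC][16-46 FREE]
Op 3: b = realloc(b, 16) -> b = 5; heap: [0-4 ALLOC][5-20 ALLOC][21-46 FREE]
Op 4: c = malloc(14) -> c = 21; heap: [0-4 ALLOC][5-20 ALLOC][21-34 ALLOC][35-46 FREE]

Answer: [0-4 ALLOC][5-20 ALLOC][21-34 ALLOC][35-46 FREE]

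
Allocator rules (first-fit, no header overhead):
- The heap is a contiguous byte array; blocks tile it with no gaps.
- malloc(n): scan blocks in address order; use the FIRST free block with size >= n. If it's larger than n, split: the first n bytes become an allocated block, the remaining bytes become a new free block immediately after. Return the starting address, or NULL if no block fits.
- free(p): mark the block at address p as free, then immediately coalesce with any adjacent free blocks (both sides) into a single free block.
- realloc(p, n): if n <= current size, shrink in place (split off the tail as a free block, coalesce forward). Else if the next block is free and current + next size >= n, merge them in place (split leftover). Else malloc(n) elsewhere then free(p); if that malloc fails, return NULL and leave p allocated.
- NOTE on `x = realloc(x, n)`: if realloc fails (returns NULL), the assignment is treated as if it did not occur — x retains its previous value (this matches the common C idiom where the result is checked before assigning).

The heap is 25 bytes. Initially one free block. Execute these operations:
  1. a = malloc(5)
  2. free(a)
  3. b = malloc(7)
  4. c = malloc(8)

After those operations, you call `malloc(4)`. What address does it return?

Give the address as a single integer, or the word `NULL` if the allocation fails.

Answer: 15

Derivation:
Op 1: a = malloc(5) -> a = 0; heap: [0-4 ALLOC][5-24 FREE]
Op 2: free(a) -> (freed a); heap: [0-24 FREE]
Op 3: b = malloc(7) -> b = 0; heap: [0-6 ALLOC][7-24 FREE]
Op 4: c = malloc(8) -> c = 7; heap: [0-6 ALLOC][7-14 ALLOC][15-24 FREE]
malloc(4): first-fit scan over [0-6 ALLOC][7-14 ALLOC][15-24 FREE] -> 15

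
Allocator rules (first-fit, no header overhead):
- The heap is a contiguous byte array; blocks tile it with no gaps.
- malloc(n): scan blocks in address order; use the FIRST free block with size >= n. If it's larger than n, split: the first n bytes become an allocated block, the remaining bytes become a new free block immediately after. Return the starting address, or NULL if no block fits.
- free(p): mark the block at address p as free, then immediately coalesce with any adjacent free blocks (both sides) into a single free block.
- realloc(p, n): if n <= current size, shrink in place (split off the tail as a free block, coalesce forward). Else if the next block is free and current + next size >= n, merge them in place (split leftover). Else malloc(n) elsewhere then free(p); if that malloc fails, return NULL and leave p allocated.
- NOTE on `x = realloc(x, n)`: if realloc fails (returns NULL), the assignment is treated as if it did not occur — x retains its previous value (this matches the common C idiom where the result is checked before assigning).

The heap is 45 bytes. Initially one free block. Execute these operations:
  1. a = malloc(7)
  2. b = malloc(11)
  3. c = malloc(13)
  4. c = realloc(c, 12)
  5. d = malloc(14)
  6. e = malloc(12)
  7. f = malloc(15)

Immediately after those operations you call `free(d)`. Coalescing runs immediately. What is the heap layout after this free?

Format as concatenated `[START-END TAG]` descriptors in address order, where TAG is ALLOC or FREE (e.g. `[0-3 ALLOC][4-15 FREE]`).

Op 1: a = malloc(7) -> a = 0; heap: [0-6 ALLOC][7-44 FREE]
Op 2: b = malloc(11) -> b = 7; heap: [0-6 ALLOC][7-17 ALLOC][18-44 FREE]
Op 3: c = malloc(13) -> c = 18; heap: [0-6 ALLOC][7-17 ALLOC][18-30 ALLOC][31-44 FREE]
Op 4: c = realloc(c, 12) -> c = 18; heap: [0-6 ALLOC][7-17 ALLOC][18-29 ALLOC][30-44 FREE]
Op 5: d = malloc(14) -> d = 30; heap: [0-6 ALLOC][7-17 ALLOC][18-29 ALLOC][30-43 ALLOC][44-44 FREE]
Op 6: e = malloc(12) -> e = NULL; heap: [0-6 ALLOC][7-17 ALLOC][18-29 ALLOC][30-43 ALLOC][44-44 FREE]
Op 7: f = malloc(15) -> f = NULL; heap: [0-6 ALLOC][7-17 ALLOC][18-29 ALLOC][30-43 ALLOC][44-44 FREE]
free(d): d = 30 -> block [30-43 ALLOC]; mark free, coalesce with adjacent free neighbors -> [0-6 ALLOC][7-17 ALLOC][18-29 ALLOC][30-44 FREE]

Answer: [0-6 ALLOC][7-17 ALLOC][18-29 ALLOC][30-44 FREE]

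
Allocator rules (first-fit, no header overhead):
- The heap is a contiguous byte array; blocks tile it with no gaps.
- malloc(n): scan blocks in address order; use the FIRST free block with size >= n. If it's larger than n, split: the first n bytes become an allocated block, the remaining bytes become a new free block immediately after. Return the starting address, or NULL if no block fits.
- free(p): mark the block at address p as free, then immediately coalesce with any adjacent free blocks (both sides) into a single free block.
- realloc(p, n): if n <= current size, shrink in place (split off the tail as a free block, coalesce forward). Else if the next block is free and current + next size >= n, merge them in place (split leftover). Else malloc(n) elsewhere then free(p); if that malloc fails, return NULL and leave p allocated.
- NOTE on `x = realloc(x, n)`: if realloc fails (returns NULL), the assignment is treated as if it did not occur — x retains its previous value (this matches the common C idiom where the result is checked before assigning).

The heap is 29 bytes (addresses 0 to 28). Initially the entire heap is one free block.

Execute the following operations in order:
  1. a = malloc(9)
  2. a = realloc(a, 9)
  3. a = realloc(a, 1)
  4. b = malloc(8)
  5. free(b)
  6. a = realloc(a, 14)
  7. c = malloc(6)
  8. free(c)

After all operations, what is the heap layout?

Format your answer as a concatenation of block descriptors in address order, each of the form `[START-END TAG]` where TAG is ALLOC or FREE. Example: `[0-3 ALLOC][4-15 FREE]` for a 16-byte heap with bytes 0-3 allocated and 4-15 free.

Answer: [0-13 ALLOC][14-28 FREE]

Derivation:
Op 1: a = malloc(9) -> a = 0; heap: [0-8 ALLOC][9-28 FREE]
Op 2: a = realloc(a, 9) -> a = 0; heap: [0-8 ALLOC][9-28 FREE]
Op 3: a = realloc(a, 1) -> a = 0; heap: [0-0 ALLOC][1-28 FREE]
Op 4: b = malloc(8) -> b = 1; heap: [0-0 ALLOC][1-8 ALLOC][9-28 FREE]
Op 5: free(b) -> (freed b); heap: [0-0 ALLOC][1-28 FREE]
Op 6: a = realloc(a, 14) -> a = 0; heap: [0-13 ALLOC][14-28 FREE]
Op 7: c = malloc(6) -> c = 14; heap: [0-13 ALLOC][14-19 ALLOC][20-28 FREE]
Op 8: free(c) -> (freed c); heap: [0-13 ALLOC][14-28 FREE]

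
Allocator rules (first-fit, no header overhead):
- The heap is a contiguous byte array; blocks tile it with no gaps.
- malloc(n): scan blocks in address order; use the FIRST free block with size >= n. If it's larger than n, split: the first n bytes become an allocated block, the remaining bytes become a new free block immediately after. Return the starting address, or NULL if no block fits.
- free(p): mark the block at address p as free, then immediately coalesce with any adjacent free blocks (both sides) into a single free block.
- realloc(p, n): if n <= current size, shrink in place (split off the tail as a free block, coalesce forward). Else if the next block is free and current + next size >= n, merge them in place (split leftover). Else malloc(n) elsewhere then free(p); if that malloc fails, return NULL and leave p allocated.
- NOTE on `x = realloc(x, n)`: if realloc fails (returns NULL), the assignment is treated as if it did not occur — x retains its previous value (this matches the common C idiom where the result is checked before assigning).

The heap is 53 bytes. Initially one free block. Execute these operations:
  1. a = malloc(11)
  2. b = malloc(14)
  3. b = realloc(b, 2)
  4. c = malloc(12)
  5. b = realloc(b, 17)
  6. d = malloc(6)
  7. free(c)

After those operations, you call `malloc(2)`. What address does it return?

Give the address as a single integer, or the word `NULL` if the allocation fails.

Answer: 11

Derivation:
Op 1: a = malloc(11) -> a = 0; heap: [0-10 ALLOC][11-52 FREE]
Op 2: b = malloc(14) -> b = 11; heap: [0-10 ALLOC][11-24 ALLOC][25-52 FREE]
Op 3: b = realloc(b, 2) -> b = 11; heap: [0-10 ALLOC][11-12 ALLOC][13-52 FREE]
Op 4: c = malloc(12) -> c = 13; heap: [0-10 ALLOC][11-12 ALLOC][13-24 ALLOC][25-52 FREE]
Op 5: b = realloc(b, 17) -> b = 25; heap: [0-10 ALLOC][11-12 FREE][13-24 ALLOC][25-41 ALLOC][42-52 FREE]
Op 6: d = malloc(6) -> d = 42; heap: [0-10 ALLOC][11-12 FREE][13-24 ALLOC][25-41 ALLOC][42-47 ALLOC][48-52 FREE]
Op 7: free(c) -> (freed c); heap: [0-10 ALLOC][11-24 FREE][25-41 ALLOC][42-47 ALLOC][48-52 FREE]
malloc(2): first-fit scan over [0-10 ALLOC][11-24 FREE][25-41 ALLOC][42-47 ALLOC][48-52 FREE] -> 11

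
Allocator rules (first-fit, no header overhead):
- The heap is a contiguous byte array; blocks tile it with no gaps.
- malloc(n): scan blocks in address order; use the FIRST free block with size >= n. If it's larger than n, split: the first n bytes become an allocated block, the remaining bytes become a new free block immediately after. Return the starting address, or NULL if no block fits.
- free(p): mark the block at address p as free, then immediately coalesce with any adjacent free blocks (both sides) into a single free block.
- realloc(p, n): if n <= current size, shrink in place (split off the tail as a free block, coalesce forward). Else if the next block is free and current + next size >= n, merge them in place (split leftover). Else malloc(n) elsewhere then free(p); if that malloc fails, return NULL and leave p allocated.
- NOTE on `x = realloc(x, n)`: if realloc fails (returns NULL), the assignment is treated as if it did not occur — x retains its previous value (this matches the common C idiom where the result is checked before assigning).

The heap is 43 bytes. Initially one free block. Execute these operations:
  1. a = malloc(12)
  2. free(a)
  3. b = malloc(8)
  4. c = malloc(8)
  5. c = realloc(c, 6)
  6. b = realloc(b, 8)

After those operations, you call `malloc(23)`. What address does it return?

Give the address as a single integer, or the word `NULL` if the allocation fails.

Op 1: a = malloc(12) -> a = 0; heap: [0-11 ALLOC][12-42 FREE]
Op 2: free(a) -> (freed a); heap: [0-42 FREE]
Op 3: b = malloc(8) -> b = 0; heap: [0-7 ALLOC][8-42 FREE]
Op 4: c = malloc(8) -> c = 8; heap: [0-7 ALLOC][8-15 ALLOC][16-42 FREE]
Op 5: c = realloc(c, 6) -> c = 8; heap: [0-7 ALLOC][8-13 ALLOC][14-42 FREE]
Op 6: b = realloc(b, 8) -> b = 0; heap: [0-7 ALLOC][8-13 ALLOC][14-42 FREE]
malloc(23): first-fit scan over [0-7 ALLOC][8-13 ALLOC][14-42 FREE] -> 14

Answer: 14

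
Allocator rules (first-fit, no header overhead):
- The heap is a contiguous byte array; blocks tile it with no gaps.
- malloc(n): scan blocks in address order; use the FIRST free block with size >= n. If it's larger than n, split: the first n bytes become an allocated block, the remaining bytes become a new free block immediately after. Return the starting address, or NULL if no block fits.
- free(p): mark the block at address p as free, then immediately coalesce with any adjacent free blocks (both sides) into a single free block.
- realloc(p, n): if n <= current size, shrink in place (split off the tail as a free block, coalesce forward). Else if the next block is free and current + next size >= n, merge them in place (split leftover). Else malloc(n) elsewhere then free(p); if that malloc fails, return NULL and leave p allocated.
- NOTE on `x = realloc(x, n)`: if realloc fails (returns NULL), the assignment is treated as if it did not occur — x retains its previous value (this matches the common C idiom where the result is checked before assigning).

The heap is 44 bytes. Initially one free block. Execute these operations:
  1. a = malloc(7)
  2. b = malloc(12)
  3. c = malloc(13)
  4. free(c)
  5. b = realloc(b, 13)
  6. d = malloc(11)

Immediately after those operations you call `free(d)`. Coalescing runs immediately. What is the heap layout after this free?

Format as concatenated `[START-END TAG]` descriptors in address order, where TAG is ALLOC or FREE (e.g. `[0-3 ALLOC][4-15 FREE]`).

Answer: [0-6 ALLOC][7-19 ALLOC][20-43 FREE]

Derivation:
Op 1: a = malloc(7) -> a = 0; heap: [0-6 ALLOC][7-43 FREE]
Op 2: b = malloc(12) -> b = 7; heap: [0-6 ALLOC][7-18 ALLOC][19-43 FREE]
Op 3: c = malloc(13) -> c = 19; heap: [0-6 ALLOC][7-18 ALLOC][19-31 ALLOC][32-43 FREE]
Op 4: free(c) -> (freed c); heap: [0-6 ALLOC][7-18 ALLOC][19-43 FREE]
Op 5: b = realloc(b, 13) -> b = 7; heap: [0-6 ALLOC][7-19 ALLOC][20-43 FREE]
Op 6: d = malloc(11) -> d = 20; heap: [0-6 ALLOC][7-19 ALLOC][20-30 ALLOC][31-43 FREE]
free(d): d = 20 -> block [20-30 ALLOC]; mark free, coalesce with adjacent free neighbors -> [0-6 ALLOC][7-19 ALLOC][20-43 FREE]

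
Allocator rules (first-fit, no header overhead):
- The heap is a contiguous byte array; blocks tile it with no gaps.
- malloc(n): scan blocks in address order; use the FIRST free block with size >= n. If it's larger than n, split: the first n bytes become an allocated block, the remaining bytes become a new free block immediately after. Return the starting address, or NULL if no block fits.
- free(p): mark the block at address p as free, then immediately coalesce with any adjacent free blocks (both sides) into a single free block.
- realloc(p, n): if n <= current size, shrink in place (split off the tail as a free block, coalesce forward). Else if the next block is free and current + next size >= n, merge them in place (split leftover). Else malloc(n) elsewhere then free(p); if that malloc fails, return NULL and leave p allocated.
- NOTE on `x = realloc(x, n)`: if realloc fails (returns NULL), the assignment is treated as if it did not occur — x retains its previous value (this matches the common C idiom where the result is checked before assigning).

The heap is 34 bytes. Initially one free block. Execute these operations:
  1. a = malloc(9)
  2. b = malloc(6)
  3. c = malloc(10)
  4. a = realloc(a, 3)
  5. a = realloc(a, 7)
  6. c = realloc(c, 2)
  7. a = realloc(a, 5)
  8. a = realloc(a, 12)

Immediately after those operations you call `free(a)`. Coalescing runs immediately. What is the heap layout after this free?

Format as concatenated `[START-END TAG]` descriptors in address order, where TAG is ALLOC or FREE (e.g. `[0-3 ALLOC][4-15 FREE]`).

Answer: [0-8 FREE][9-14 ALLOC][15-16 ALLOC][17-33 FREE]

Derivation:
Op 1: a = malloc(9) -> a = 0; heap: [0-8 ALLOC][9-33 FREE]
Op 2: b = malloc(6) -> b = 9; heap: [0-8 ALLOC][9-14 ALLOC][15-33 FREE]
Op 3: c = malloc(10) -> c = 15; heap: [0-8 ALLOC][9-14 ALLOC][15-24 ALLOC][25-33 FREE]
Op 4: a = realloc(a, 3) -> a = 0; heap: [0-2 ALLOC][3-8 FREE][9-14 ALLOC][15-24 ALLOC][25-33 FREE]
Op 5: a = realloc(a, 7) -> a = 0; heap: [0-6 ALLOC][7-8 FREE][9-14 ALLOC][15-24 ALLOC][25-33 FREE]
Op 6: c = realloc(c, 2) -> c = 15; heap: [0-6 ALLOC][7-8 FREE][9-14 ALLOC][15-16 ALLOC][17-33 FREE]
Op 7: a = realloc(a, 5) -> a = 0; heap: [0-4 ALLOC][5-8 FREE][9-14 ALLOC][15-16 ALLOC][17-33 FREE]
Op 8: a = realloc(a, 12) -> a = 17; heap: [0-8 FREE][9-14 ALLOC][15-16 ALLOC][17-28 ALLOC][29-33 FREE]
free(a): a = 17 -> block [17-28 ALLOC]; mark free, coalesce with adjacent free neighbors -> [0-8 FREE][9-14 ALLOC][15-16 ALLOC][17-33 FREE]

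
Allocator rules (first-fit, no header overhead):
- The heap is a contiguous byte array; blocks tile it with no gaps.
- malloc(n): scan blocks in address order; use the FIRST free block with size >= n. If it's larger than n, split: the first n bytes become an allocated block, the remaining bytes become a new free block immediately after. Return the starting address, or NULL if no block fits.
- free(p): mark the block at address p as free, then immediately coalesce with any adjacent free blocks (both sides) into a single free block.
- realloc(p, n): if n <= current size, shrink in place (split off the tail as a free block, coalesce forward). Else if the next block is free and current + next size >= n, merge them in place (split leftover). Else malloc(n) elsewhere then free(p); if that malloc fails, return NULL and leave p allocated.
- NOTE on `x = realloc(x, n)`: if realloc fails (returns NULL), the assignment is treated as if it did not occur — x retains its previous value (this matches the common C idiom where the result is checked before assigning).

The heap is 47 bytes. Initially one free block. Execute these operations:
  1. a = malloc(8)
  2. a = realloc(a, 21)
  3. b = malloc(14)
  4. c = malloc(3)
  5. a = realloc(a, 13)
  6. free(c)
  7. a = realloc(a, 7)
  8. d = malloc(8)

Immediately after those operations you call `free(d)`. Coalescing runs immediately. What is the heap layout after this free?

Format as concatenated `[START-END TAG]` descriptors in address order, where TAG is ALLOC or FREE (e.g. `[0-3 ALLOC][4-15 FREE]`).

Answer: [0-6 ALLOC][7-20 FREE][21-34 ALLOC][35-46 FREE]

Derivation:
Op 1: a = malloc(8) -> a = 0; heap: [0-7 ALLOC][8-46 FREE]
Op 2: a = realloc(a, 21) -> a = 0; heap: [0-20 ALLOC][21-46 FREE]
Op 3: b = malloc(14) -> b = 21; heap: [0-20 ALLOC][21-34 ALLOC][35-46 FREE]
Op 4: c = malloc(3) -> c = 35; heap: [0-20 ALLOC][21-34 ALLOC][35-37 ALLOC][38-46 FREE]
Op 5: a = realloc(a, 13) -> a = 0; heap: [0-12 ALLOC][13-20 FREE][21-34 ALLOC][35-37 ALLOC][38-46 FREE]
Op 6: free(c) -> (freed c); heap: [0-12 ALLOC][13-20 FREE][21-34 ALLOC][35-46 FREE]
Op 7: a = realloc(a, 7) -> a = 0; heap: [0-6 ALLOC][7-20 FREE][21-34 ALLOC][35-46 FREE]
Op 8: d = malloc(8) -> d = 7; heap: [0-6 ALLOC][7-14 ALLOC][15-20 FREE][21-34 ALLOC][35-46 FREE]
free(d): d = 7 -> block [7-14 ALLOC]; mark free, coalesce with adjacent free neighbors -> [0-6 ALLOC][7-20 FREE][21-34 ALLOC][35-46 FREE]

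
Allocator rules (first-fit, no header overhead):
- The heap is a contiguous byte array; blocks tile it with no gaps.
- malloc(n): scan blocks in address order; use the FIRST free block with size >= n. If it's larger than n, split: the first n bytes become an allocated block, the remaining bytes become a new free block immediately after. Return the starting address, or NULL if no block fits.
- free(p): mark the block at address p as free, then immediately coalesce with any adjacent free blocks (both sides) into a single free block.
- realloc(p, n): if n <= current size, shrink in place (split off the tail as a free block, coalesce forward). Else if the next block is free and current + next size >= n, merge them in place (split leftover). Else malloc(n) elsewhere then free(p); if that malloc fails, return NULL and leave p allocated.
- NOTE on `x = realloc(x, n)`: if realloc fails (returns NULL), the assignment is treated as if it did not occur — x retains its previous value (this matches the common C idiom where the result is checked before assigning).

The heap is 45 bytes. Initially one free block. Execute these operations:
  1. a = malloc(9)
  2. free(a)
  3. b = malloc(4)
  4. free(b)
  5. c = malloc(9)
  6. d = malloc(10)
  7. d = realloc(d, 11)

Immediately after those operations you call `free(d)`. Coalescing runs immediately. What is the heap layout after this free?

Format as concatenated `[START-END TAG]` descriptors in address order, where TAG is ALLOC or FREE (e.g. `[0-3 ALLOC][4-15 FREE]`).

Answer: [0-8 ALLOC][9-44 FREE]

Derivation:
Op 1: a = malloc(9) -> a = 0; heap: [0-8 ALLOC][9-44 FREE]
Op 2: free(a) -> (freed a); heap: [0-44 FREE]
Op 3: b = malloc(4) -> b = 0; heap: [0-3 ALLOC][4-44 FREE]
Op 4: free(b) -> (freed b); heap: [0-44 FREE]
Op 5: c = malloc(9) -> c = 0; heap: [0-8 ALLOC][9-44 FREE]
Op 6: d = malloc(10) -> d = 9; heap: [0-8 ALLOC][9-18 ALLOC][19-44 FREE]
Op 7: d = realloc(d, 11) -> d = 9; heap: [0-8 ALLOC][9-19 ALLOC][20-44 FREE]
free(d): d = 9 -> block [9-19 ALLOC]; mark free, coalesce with adjacent free neighbors -> [0-8 ALLOC][9-44 FREE]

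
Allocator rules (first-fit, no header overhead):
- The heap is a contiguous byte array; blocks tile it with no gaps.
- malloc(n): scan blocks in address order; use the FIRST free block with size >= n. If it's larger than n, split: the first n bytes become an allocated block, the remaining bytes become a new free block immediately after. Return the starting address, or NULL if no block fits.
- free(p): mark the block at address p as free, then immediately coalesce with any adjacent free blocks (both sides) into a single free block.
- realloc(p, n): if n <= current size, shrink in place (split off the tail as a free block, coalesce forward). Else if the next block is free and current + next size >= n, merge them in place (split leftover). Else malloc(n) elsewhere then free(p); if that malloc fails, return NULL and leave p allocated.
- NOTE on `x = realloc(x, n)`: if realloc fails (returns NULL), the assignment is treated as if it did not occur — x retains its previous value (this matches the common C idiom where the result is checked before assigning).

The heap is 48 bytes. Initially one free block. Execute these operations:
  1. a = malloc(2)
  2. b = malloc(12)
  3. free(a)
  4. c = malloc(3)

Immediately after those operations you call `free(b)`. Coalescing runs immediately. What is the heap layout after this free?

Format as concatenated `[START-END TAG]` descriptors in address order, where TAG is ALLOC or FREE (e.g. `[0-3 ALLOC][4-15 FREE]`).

Answer: [0-13 FREE][14-16 ALLOC][17-47 FREE]

Derivation:
Op 1: a = malloc(2) -> a = 0; heap: [0-1 ALLOC][2-47 FREE]
Op 2: b = malloc(12) -> b = 2; heap: [0-1 ALLOC][2-13 ALLOC][14-47 FREE]
Op 3: free(a) -> (freed a); heap: [0-1 FREE][2-13 ALLOC][14-47 FREE]
Op 4: c = malloc(3) -> c = 14; heap: [0-1 FREE][2-13 ALLOC][14-16 ALLOC][17-47 FREE]
free(b): b = 2 -> block [2-13 ALLOC]; mark free, coalesce with adjacent free neighbors -> [0-13 FREE][14-16 ALLOC][17-47 FREE]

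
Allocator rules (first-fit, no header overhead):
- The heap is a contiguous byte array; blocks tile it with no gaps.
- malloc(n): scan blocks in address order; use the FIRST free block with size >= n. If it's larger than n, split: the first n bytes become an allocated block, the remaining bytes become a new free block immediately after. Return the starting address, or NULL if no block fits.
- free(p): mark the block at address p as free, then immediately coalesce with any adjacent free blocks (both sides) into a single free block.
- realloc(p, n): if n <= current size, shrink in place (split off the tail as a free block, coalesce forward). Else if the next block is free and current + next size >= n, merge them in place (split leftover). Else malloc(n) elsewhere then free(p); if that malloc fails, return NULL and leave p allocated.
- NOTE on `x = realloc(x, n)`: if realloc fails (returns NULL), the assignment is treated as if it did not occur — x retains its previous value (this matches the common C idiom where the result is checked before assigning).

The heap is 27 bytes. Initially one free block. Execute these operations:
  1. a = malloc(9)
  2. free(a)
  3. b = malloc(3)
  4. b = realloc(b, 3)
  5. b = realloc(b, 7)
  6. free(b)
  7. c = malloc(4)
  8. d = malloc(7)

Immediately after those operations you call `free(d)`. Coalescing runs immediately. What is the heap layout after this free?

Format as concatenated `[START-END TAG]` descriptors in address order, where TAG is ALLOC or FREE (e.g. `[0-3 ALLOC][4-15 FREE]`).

Op 1: a = malloc(9) -> a = 0; heap: [0-8 ALLOC][9-26 FREE]
Op 2: free(a) -> (freed a); heap: [0-26 FREE]
Op 3: b = malloc(3) -> b = 0; heap: [0-2 ALLOC][3-26 FREE]
Op 4: b = realloc(b, 3) -> b = 0; heap: [0-2 ALLOC][3-26 FREE]
Op 5: b = realloc(b, 7) -> b = 0; heap: [0-6 ALLOC][7-26 FREE]
Op 6: free(b) -> (freed b); heap: [0-26 FREE]
Op 7: c = malloc(4) -> c = 0; heap: [0-3 ALLOC][4-26 FREE]
Op 8: d = malloc(7) -> d = 4; heap: [0-3 ALLOC][4-10 ALLOC][11-26 FREE]
free(d): d = 4 -> block [4-10 ALLOC]; mark free, coalesce with adjacent free neighbors -> [0-3 ALLOC][4-26 FREE]

Answer: [0-3 ALLOC][4-26 FREE]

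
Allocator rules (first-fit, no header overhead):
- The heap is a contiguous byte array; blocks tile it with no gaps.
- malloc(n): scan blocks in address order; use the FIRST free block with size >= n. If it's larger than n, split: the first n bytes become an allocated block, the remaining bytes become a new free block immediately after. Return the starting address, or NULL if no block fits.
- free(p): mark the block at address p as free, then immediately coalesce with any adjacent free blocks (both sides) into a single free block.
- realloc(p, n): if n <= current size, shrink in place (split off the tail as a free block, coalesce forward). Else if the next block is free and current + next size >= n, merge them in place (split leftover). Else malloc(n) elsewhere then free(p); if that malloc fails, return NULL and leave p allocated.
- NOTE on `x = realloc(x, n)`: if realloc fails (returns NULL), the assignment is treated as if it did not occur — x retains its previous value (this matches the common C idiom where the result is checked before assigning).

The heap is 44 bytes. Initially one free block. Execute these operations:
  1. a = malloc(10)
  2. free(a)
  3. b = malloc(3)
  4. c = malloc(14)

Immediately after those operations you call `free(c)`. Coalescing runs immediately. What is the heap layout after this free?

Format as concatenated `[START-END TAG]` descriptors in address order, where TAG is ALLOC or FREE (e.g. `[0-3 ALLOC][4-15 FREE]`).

Op 1: a = malloc(10) -> a = 0; heap: [0-9 ALLOC][10-43 FREE]
Op 2: free(a) -> (freed a); heap: [0-43 FREE]
Op 3: b = malloc(3) -> b = 0; heap: [0-2 ALLOC][3-43 FREE]
Op 4: c = malloc(14) -> c = 3; heap: [0-2 ALLOC][3-16 ALLOC][17-43 FREE]
free(c): c = 3 -> block [3-16 ALLOC]; mark free, coalesce with adjacent free neighbors -> [0-2 ALLOC][3-43 FREE]

Answer: [0-2 ALLOC][3-43 FREE]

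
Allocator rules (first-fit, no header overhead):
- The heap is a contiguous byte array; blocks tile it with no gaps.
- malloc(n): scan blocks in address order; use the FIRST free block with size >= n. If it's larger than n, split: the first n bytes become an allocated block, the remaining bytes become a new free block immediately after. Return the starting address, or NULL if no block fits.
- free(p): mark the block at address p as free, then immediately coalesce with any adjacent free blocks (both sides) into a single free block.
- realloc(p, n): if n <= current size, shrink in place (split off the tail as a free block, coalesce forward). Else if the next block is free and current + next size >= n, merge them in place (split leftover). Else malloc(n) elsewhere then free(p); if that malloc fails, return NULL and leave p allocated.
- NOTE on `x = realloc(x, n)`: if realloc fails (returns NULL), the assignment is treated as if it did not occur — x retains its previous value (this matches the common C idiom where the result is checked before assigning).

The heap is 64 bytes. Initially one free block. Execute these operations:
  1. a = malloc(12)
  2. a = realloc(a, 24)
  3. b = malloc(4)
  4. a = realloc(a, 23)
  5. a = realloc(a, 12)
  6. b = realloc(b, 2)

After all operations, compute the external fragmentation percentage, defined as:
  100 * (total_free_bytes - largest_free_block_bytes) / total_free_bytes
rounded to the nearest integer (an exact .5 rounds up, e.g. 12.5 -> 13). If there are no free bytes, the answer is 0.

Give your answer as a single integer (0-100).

Op 1: a = malloc(12) -> a = 0; heap: [0-11 ALLOC][12-63 FREE]
Op 2: a = realloc(a, 24) -> a = 0; heap: [0-23 ALLOC][24-63 FREE]
Op 3: b = malloc(4) -> b = 24; heap: [0-23 ALLOC][24-27 ALLOC][28-63 FREE]
Op 4: a = realloc(a, 23) -> a = 0; heap: [0-22 ALLOC][23-23 FREE][24-27 ALLOC][28-63 FREE]
Op 5: a = realloc(a, 12) -> a = 0; heap: [0-11 ALLOC][12-23 FREE][24-27 ALLOC][28-63 FREE]
Op 6: b = realloc(b, 2) -> b = 24; heap: [0-11 ALLOC][12-23 FREE][24-25 ALLOC][26-63 FREE]
Free blocks: [12 38] total_free=50 largest=38 -> 100*(50-38)/50 = 1200/50 = 24

Answer: 24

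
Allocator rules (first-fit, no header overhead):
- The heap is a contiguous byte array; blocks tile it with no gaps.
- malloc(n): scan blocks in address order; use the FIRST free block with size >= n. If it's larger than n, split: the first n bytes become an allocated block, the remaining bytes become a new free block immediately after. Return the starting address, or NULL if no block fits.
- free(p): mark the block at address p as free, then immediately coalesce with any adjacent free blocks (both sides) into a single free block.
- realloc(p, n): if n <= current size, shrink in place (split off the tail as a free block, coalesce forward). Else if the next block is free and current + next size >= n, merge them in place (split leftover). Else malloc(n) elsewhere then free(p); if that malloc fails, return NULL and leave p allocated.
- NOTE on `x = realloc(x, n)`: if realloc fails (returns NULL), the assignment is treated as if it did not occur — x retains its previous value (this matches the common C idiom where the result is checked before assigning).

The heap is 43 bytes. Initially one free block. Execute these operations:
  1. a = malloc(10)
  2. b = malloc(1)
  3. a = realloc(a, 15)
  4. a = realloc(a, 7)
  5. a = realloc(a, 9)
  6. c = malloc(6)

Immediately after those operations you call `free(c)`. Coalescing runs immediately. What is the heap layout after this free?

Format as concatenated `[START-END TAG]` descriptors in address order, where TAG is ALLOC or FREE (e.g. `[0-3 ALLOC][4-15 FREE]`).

Op 1: a = malloc(10) -> a = 0; heap: [0-9 ALLOC][10-42 FREE]
Op 2: b = malloc(1) -> b = 10; heap: [0-9 ALLOC][10-10 ALLOC][11-42 FREE]
Op 3: a = realloc(a, 15) -> a = 11; heap: [0-9 FREE][10-10 ALLOC][11-25 ALLOC][26-42 FREE]
Op 4: a = realloc(a, 7) -> a = 11; heap: [0-9 FREE][10-10 ALLOC][11-17 ALLOC][18-42 FREE]
Op 5: a = realloc(a, 9) -> a = 11; heap: [0-9 FREE][10-10 ALLOC][11-19 ALLOC][20-42 FREE]
Op 6: c = malloc(6) -> c = 0; heap: [0-5 ALLOC][6-9 FREE][10-10 ALLOC][11-19 ALLOC][20-42 FREE]
free(c): c = 0 -> block [0-5 ALLOC]; mark free, coalesce with adjacent free neighbors -> [0-9 FREE][10-10 ALLOC][11-19 ALLOC][20-42 FREE]

Answer: [0-9 FREE][10-10 ALLOC][11-19 ALLOC][20-42 FREE]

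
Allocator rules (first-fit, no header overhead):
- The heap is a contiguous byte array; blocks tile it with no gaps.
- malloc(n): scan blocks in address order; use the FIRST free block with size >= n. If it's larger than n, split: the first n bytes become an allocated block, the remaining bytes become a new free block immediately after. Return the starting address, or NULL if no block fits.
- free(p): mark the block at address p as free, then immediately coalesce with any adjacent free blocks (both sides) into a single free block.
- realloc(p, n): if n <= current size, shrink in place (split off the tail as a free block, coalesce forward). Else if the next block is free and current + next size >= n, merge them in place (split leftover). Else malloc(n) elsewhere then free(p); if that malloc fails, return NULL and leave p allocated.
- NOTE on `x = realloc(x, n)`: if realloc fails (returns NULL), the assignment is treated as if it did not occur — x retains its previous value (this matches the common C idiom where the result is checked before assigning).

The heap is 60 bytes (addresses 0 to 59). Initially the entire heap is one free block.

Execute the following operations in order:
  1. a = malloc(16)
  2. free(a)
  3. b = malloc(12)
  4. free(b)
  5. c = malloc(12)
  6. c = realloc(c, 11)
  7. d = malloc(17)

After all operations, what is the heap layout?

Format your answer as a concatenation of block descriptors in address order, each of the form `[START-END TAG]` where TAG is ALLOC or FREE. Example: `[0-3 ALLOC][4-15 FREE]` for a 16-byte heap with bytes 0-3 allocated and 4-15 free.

Op 1: a = malloc(16) -> a = 0; heap: [0-15 ALLOC][16-59 FREE]
Op 2: free(a) -> (freed a); heap: [0-59 FREE]
Op 3: b = malloc(12) -> b = 0; heap: [0-11 ALLOC][12-59 FREE]
Op 4: free(b) -> (freed b); heap: [0-59 FREE]
Op 5: c = malloc(12) -> c = 0; heap: [0-11 ALLOC][12-59 FREE]
Op 6: c = realloc(c, 11) -> c = 0; heap: [0-10 ALLOC][11-59 FREE]
Op 7: d = malloc(17) -> d = 11; heap: [0-10 ALLOC][11-27 ALLOC][28-59 FREE]

Answer: [0-10 ALLOC][11-27 ALLOC][28-59 FREE]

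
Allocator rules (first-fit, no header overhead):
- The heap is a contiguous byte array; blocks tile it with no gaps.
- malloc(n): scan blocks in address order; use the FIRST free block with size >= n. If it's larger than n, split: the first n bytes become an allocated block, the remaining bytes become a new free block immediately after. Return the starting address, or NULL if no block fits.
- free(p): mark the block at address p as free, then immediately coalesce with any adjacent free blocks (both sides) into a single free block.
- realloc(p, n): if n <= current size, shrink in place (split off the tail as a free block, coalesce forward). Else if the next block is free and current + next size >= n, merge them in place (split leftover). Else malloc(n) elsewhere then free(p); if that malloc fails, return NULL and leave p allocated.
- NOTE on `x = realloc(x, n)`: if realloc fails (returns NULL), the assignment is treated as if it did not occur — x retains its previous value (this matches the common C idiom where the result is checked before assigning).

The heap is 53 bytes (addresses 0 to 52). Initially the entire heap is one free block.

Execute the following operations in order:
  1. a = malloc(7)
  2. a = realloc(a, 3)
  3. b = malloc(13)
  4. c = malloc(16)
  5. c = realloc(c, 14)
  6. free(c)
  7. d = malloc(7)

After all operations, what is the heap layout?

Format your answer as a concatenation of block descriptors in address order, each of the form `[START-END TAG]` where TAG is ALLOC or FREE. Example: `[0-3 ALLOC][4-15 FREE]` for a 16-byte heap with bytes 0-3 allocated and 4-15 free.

Answer: [0-2 ALLOC][3-15 ALLOC][16-22 ALLOC][23-52 FREE]

Derivation:
Op 1: a = malloc(7) -> a = 0; heap: [0-6 ALLOC][7-52 FREE]
Op 2: a = realloc(a, 3) -> a = 0; heap: [0-2 ALLOC][3-52 FREE]
Op 3: b = malloc(13) -> b = 3; heap: [0-2 ALLOC][3-15 ALLOC][16-52 FREE]
Op 4: c = malloc(16) -> c = 16; heap: [0-2 ALLOC][3-15 ALLOC][16-31 ALLOC][32-52 FREE]
Op 5: c = realloc(c, 14) -> c = 16; heap: [0-2 ALLOC][3-15 ALLOC][16-29 ALLOC][30-52 FREE]
Op 6: free(c) -> (freed c); heap: [0-2 ALLOC][3-15 ALLOC][16-52 FREE]
Op 7: d = malloc(7) -> d = 16; heap: [0-2 ALLOC][3-15 ALLOC][16-22 ALLOC][23-52 FREE]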